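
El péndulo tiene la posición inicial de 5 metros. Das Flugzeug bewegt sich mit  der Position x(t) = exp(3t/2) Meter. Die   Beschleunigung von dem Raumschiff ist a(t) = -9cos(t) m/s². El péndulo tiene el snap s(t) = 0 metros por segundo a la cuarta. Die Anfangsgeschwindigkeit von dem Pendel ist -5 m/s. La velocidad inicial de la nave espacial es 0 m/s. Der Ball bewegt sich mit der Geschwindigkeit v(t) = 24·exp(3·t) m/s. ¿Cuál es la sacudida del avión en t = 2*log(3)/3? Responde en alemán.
Ausgehend von der Position x(t) = exp(3·t/2), nehmen wir 3 Ableitungen. Mit d/dt von x(t) finden wir v(t) = 3·exp(3·t/2)/2. Durch Ableiten von der Geschwindigkeit erhalten wir die Beschleunigung: a(t) = 9·exp(3·t/2)/4. Durch Ableiten von der Beschleunigung erhalten wir den Ruck: j(t) = 27·exp(3·t/2)/8. Wir haben den Ruck j(t) = 27·exp(3·t/2)/8. Durch Einsetzen von t = 2*log(3)/3: j(2*log(3)/3) = 81/8.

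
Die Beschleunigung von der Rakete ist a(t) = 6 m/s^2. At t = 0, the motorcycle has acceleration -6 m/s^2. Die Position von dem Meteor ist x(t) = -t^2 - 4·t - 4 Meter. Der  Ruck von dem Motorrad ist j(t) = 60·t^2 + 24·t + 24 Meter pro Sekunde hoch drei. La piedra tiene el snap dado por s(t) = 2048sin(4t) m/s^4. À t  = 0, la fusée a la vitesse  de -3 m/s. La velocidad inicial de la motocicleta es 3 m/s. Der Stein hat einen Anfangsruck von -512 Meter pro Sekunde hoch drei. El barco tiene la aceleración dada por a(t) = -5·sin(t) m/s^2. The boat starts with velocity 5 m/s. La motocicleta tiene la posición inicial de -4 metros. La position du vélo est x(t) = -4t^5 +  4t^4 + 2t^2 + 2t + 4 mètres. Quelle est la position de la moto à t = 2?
Nous devons trouver l'intégrale de notre équation du jerk j(t) = 60·t^2 + 24·t + 24 3 fois. La primitive du jerk est l'accélération. En utilisant a(0) = -6, nous obtenons a(t) = 20·t^3 + 12·t^2 + 24·t - 6. En intégrant l'accélération et en utilisant la condition initiale v(0) = 3, nous obtenons v(t) = 5·t^4 + 4·t^3 + 12·t^2 - 6·t + 3. La primitive de la vitesse est la position. En utilisant x(0) = -4, nous obtenons x(t) = t^5 + t^4 + 4·t^3 - 3·t^2 + 3·t - 4. En utilisant x(t) = t^5 + t^4 + 4·t^3 - 3·t^2 + 3·t - 4 et en substituant t = 2, nous trouvons x = 70.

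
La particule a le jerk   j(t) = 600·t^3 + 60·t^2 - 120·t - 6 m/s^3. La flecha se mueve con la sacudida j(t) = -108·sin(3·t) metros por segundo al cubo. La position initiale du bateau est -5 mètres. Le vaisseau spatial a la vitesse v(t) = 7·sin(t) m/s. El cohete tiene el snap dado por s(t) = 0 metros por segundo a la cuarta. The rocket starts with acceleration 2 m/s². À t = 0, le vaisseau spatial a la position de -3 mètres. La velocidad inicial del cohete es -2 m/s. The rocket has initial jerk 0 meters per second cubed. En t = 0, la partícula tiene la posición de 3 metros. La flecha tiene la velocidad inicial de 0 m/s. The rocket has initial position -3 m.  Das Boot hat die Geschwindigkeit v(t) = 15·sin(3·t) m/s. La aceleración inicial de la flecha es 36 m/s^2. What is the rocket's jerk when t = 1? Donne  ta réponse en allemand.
Wir müssen unsere Gleichung für den Snap s(t) = 0 1-mal integrieren. Durch Integration von dem Snap und Verwendung der Anfangsbedingung j(0) = 0, erhalten wir j(t) = 0. Aus der Gleichung für den Ruck j(t) = 0, setzen wir t = 1 ein und erhalten j = 0.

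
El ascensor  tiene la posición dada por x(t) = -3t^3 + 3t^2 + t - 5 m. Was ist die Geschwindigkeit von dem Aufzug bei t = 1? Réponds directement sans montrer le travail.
Bei t = 1, v = -2.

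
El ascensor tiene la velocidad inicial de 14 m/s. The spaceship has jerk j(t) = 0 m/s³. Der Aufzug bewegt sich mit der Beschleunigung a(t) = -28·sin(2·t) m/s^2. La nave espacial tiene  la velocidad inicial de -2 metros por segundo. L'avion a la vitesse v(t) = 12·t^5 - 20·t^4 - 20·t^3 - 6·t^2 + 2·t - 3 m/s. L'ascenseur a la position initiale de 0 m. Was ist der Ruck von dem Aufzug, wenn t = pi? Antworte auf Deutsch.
Wir müssen unsere Gleichung für die Beschleunigung a(t) = -28·sin(2·t) 1-mal ableiten. Die Ableitung von der Beschleunigung ergibt den Ruck: j(t) = -56·cos(2·t). Aus der Gleichung für den Ruck j(t) = -56·cos(2·t), setzen wir t = pi ein und erhalten j = -56.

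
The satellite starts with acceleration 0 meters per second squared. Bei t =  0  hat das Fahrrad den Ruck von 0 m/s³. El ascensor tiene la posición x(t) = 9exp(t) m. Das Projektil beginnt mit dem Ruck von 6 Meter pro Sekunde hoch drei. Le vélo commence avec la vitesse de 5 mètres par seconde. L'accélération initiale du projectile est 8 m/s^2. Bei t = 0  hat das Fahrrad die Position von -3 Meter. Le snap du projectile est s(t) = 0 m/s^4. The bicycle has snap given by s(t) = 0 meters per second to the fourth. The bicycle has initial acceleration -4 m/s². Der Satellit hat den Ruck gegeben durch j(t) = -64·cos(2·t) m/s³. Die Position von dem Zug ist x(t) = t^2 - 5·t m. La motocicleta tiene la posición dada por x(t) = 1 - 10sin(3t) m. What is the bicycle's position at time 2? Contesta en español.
Necesitamos integrar nuestra ecuación del snap s(t) = 0 4 veces. Integrando el snap y usando la condición inicial j(0) = 0, obtenemos j(t) = 0. Integrando la sacudida y usando la condición inicial a(0) = -4, obtenemos a(t) = -4. La antiderivada de la aceleración, con v(0) = 5, da la velocidad: v(t) = 5 - 4·t. Integrando la velocidad y usando la condición inicial x(0) = -3, obtenemos x(t) = -2·t^2 + 5·t - 3. Tenemos la posición x(t) = -2·t^2 + 5·t - 3. Sustituyendo t = 2: x(2) = -1.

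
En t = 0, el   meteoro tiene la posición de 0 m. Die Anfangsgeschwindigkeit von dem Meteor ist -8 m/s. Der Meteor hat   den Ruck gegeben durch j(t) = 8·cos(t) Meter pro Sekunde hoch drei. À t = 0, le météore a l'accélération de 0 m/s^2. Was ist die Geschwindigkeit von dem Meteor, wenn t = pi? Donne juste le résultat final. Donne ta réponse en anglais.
The answer is 8.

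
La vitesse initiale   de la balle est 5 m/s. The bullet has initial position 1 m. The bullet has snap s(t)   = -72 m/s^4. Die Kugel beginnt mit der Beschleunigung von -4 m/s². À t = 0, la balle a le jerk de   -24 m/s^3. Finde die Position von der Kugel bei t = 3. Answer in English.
We must find the integral of our snap equation s(t) = -72 4 times. Integrating snap and using the initial condition j(0) = -24, we get j(t) = -72·t - 24. The antiderivative of jerk is acceleration. Using a(0) = -4, we get a(t) = -36·t^2 - 24·t - 4. The antiderivative of acceleration is velocity. Using v(0) = 5, we get v(t) = -12·t^3 - 12·t^2 - 4·t + 5. Finding the antiderivative of v(t) and using x(0) = 1: x(t) = -3·t^4 - 4·t^3 - 2·t^2 + 5·t + 1. From the given position equation x(t) = -3·t^4 - 4·t^3 - 2·t^2 + 5·t + 1, we substitute t = 3 to get x = -353.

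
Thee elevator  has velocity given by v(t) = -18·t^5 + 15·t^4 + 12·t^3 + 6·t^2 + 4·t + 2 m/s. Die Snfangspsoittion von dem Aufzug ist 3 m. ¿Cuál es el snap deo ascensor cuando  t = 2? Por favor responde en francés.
Nous devons dériver notre équation de la vitesse v(t) = -18·t^5 + 15·t^4 + 12·t^3 + 6·t^2 + 4·t + 2 3 fois. La dérivée de la vitesse donne l'accélération: a(t) = -90·t^4 + 60·t^3 + 36·t^2 + 12·t + 4. La dérivée de l'accélération donne le jerk: j(t) = -360·t^3 + 180·t^2 + 72·t + 12. En dérivant le jerk, nous obtenons le snap: s(t) = -1080·t^2 + 360·t + 72. En utilisant s(t) = -1080·t^2 + 360·t + 72 et en substituant t = 2, nous trouvons s = -3528.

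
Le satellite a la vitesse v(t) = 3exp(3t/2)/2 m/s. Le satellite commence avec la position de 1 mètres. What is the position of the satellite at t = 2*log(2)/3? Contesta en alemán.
Wir müssen unsere Gleichung für die Geschwindigkeit v(t) = 3·exp(3·t/2)/2 1-mal integrieren. Durch Integration von der Geschwindigkeit und Verwendung der Anfangsbedingung x(0) = 1, erhalten wir x(t) = exp(3·t/2). Mit x(t) = exp(3·t/2) und Einsetzen von t = 2*log(2)/3, finden wir x = 2.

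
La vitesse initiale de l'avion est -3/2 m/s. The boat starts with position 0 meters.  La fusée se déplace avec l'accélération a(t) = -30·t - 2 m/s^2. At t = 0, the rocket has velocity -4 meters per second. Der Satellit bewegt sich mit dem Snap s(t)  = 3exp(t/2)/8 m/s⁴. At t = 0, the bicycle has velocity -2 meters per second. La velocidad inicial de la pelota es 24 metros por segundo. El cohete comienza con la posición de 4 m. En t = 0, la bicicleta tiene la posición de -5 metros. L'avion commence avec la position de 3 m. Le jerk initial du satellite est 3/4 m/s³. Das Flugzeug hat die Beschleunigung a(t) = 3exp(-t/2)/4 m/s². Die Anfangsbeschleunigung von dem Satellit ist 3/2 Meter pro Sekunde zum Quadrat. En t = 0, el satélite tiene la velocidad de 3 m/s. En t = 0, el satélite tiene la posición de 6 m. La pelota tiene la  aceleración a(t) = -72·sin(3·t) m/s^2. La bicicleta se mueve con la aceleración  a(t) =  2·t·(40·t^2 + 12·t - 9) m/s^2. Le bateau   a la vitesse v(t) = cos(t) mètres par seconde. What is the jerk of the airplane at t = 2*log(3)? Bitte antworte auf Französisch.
En partant de l'accélération a(t) = 3·exp(-t/2)/4, nous prenons 1 dérivée. La dérivée de l'accélération donne le jerk: j(t) = -3·exp(-t/2)/8. En utilisant j(t) = -3·exp(-t/2)/8 et en substituant t = 2*log(3), nous trouvons j = -1/8.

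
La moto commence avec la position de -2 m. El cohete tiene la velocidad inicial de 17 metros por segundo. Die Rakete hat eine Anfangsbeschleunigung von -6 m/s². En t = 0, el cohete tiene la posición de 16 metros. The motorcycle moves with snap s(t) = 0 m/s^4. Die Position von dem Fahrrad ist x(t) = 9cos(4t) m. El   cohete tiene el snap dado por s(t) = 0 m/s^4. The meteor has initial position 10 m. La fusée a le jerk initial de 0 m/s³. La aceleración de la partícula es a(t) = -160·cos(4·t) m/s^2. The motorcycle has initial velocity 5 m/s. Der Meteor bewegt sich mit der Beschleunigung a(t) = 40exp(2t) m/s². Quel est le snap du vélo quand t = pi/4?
Nous devons dériver notre équation de la position x(t) = 9·cos(4·t) 4 fois. En dérivant la position, nous obtenons la vitesse: v(t) = -36·sin(4·t). En prenant d/dt de v(t), nous trouvons a(t) = -144·cos(4·t). En prenant d/dt de a(t), nous trouvons j(t) = 576·sin(4·t). En prenant d/dt de j(t), nous trouvons s(t) = 2304·cos(4·t). Nous avons le snap s(t) = 2304·cos(4·t). En substituant t = pi/4: s(pi/4) = -2304.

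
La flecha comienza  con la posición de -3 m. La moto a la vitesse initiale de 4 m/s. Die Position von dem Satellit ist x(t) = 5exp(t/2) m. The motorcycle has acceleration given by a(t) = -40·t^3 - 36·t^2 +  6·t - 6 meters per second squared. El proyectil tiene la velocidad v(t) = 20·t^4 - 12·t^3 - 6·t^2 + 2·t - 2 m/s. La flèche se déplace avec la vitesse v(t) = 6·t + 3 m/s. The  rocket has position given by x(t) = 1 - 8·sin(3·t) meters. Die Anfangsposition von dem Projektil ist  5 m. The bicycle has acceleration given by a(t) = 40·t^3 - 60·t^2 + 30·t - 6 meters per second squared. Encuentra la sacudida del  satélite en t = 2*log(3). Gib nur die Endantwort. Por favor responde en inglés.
At t = 2*log(3), j = 15/8.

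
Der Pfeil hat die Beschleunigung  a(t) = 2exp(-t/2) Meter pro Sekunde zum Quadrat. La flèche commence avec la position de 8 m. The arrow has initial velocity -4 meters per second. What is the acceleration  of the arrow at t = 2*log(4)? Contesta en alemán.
Aus der Gleichung für die Beschleunigung a(t) = 2·exp(-t/2), setzen wir t = 2*log(4) ein und erhalten a = 1/2.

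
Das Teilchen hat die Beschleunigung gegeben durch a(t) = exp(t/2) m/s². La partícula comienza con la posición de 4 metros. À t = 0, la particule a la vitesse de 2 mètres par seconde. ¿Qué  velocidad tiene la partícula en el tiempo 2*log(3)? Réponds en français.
Nous devons trouver la primitive de notre équation de l'accélération a(t) = exp(t/2) 1 fois. L'intégrale de l'accélération, avec v(0) = 2, donne la vitesse: v(t) = 2·exp(t/2). De l'équation de la vitesse v(t) = 2·exp(t/2), nous substituons t = 2*log(3) pour obtenir v = 6.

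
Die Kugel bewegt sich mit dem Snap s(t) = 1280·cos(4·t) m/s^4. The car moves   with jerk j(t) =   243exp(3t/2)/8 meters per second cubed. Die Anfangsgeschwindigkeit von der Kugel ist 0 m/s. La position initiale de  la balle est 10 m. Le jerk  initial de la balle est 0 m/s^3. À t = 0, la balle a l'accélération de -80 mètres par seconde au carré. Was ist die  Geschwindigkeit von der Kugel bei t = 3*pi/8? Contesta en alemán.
Um dies zu lösen, müssen wir 3 Integrale unserer Gleichung für den Snap s(t) = 1280·cos(4·t) finden. Durch Integration von dem Snap und Verwendung der Anfangsbedingung j(0) = 0, erhalten wir j(t) = 320·sin(4·t). Die Stammfunktion von dem Ruck ist die Beschleunigung. Mit a(0) = -80 erhalten wir a(t) = -80·cos(4·t). Durch Integration von der Beschleunigung und Verwendung der Anfangsbedingung v(0) = 0, erhalten wir v(t) = -20·sin(4·t). Aus der Gleichung für die Geschwindigkeit v(t) = -20·sin(4·t), setzen wir t = 3*pi/8 ein und erhalten v = 20.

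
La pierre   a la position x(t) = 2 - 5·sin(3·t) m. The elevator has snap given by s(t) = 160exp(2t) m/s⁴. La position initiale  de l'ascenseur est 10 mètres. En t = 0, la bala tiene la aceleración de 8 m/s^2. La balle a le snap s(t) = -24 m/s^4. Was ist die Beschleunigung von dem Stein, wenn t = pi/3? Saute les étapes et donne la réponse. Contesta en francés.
L'accélération à t = pi/3 est a = 0.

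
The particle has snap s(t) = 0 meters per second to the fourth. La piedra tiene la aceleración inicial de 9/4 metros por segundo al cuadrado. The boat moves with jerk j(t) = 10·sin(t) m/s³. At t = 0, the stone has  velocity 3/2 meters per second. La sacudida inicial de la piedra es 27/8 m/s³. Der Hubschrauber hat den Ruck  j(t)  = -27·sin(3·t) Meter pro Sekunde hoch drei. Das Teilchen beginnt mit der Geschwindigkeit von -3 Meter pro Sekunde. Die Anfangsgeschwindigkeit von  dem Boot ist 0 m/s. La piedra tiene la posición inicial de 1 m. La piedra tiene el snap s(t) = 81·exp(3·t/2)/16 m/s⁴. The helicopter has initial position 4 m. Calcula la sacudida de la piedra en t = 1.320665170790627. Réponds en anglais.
To solve this, we need to take 1 antiderivative of our snap equation s(t) = 81·exp(3·t/2)/16. The antiderivative of snap, with j(0) = 27/8, gives jerk: j(t) = 27·exp(3·t/2)/8. We have jerk j(t) = 27·exp(3·t/2)/8. Substituting t = 1.320665170790627: j(1.320665170790627) = 24.4686591555142.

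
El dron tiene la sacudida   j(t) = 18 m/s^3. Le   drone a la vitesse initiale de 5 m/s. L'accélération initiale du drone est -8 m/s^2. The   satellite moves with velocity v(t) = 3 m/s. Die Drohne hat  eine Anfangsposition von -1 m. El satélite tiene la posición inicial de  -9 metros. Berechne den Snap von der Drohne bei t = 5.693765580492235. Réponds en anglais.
Starting from jerk j(t) = 18, we take 1 derivative. Differentiating jerk, we get snap: s(t) = 0. From the given snap equation s(t) = 0, we substitute t = 5.693765580492235 to get s = 0.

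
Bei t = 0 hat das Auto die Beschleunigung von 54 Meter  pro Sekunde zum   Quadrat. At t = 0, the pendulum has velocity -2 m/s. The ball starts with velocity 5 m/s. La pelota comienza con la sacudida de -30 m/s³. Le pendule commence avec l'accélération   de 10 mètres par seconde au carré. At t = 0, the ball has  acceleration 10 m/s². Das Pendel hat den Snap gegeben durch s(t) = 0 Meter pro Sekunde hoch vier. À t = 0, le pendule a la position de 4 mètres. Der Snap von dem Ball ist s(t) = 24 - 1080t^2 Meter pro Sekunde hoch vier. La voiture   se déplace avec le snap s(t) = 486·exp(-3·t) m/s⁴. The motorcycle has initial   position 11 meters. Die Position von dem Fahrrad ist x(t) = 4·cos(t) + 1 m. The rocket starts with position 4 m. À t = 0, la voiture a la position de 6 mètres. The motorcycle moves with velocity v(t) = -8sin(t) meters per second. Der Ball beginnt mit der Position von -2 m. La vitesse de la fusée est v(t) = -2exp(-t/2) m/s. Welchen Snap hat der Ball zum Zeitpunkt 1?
Aus der Gleichung für den Snap s(t) = 24 - 1080·t^2, setzen wir t = 1 ein und erhalten s = -1056.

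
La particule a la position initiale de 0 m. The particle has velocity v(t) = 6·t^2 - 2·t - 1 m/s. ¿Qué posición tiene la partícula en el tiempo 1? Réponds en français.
Nous devons intégrer notre équation de la vitesse v(t) = 6·t^2 - 2·t - 1 1 fois. La primitive de la vitesse est la position. En utilisant x(0) = 0, nous obtenons x(t) = 2·t^3 - t^2 - t. De l'équation de la position x(t) = 2·t^3 - t^2 - t, nous substituons t = 1 pour obtenir x = 0.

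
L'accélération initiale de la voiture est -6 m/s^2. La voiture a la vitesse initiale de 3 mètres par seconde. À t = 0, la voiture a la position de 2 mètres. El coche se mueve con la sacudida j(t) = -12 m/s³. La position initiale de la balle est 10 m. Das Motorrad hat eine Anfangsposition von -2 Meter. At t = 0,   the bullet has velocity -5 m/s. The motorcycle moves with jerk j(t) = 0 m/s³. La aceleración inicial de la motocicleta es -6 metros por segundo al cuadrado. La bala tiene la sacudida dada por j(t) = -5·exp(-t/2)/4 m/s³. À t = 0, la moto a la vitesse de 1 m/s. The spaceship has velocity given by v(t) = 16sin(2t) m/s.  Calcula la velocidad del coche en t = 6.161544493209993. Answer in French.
Nous devons intégrer notre équation du jerk j(t) = -12 2 fois. En prenant ∫j(t)dt et en appliquant a(0) = -6, nous trouvons a(t) = -12·t - 6. La primitive de l'accélération est la vitesse. En utilisant v(0) = 3, nous obtenons v(t) = -6·t^2 - 6·t + 3. De l'équation de la vitesse v(t) = -6·t^2 - 6·t + 3, nous substituons t = 6.161544493209993 pour obtenir v = -261.757050210098.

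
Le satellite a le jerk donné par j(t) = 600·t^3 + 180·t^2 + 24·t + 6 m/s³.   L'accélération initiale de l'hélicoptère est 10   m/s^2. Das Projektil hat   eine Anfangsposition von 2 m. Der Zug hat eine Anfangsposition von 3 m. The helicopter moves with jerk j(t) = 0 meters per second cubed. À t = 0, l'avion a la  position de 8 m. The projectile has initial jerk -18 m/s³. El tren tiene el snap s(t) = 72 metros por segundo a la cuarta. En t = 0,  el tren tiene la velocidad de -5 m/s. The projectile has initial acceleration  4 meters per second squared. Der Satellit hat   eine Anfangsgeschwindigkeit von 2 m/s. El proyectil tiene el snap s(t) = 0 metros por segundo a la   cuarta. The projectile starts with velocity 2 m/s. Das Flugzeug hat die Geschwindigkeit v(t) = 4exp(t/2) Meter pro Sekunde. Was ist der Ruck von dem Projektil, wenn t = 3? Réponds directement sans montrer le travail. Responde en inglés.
j(3) = -18.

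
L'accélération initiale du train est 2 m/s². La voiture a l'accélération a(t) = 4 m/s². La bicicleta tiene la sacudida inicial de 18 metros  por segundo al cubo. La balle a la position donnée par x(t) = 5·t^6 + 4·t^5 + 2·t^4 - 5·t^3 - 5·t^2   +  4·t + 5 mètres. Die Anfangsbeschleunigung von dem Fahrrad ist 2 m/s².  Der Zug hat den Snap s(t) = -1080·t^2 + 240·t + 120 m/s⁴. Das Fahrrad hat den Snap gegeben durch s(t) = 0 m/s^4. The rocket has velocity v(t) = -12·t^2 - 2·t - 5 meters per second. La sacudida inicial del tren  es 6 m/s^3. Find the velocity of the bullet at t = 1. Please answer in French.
Pour résoudre ceci, nous devons prendre 1 dérivée de notre équation de la position x(t) = 5·t^6 + 4·t^5 + 2·t^4 - 5·t^3 - 5·t^2 + 4·t + 5. En dérivant la position, nous obtenons la vitesse: v(t) = 30·t^5 + 20·t^4 + 8·t^3 - 15·t^2 - 10·t + 4. De l'équation de la vitesse v(t) = 30·t^5 + 20·t^4 + 8·t^3 - 15·t^2 - 10·t + 4, nous substituons t = 1 pour obtenir v = 37.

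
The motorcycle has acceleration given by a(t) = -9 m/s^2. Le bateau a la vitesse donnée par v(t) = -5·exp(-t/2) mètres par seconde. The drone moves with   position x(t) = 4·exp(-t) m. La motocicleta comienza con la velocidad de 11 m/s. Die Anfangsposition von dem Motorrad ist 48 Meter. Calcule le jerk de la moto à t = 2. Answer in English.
We must differentiate our acceleration equation a(t) = -9 1 time. Differentiating acceleration, we get jerk: j(t) = 0. Using j(t) = 0 and substituting t = 2, we find j = 0.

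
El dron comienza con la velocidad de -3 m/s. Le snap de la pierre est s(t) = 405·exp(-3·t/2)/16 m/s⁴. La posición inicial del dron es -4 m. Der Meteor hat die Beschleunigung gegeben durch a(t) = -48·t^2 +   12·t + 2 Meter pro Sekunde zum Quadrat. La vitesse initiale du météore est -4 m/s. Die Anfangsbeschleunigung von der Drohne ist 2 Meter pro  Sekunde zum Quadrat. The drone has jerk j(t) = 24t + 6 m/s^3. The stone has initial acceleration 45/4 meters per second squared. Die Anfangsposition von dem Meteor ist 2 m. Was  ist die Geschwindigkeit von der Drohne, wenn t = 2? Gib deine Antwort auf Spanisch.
Partiendo de la sacudida j(t) = 24·t + 6, tomamos 2 integrales. La antiderivada de la sacudida es la aceleración. Usando a(0) = 2, obtenemos a(t) = 12·t^2 + 6·t + 2. La integral de la aceleración es la velocidad. Usando v(0) = -3, obtenemos v(t) = 4·t^3 + 3·t^2 + 2·t - 3. De la ecuación de la velocidad v(t) = 4·t^3 + 3·t^2 + 2·t - 3, sustituimos t = 2 para obtener v = 45.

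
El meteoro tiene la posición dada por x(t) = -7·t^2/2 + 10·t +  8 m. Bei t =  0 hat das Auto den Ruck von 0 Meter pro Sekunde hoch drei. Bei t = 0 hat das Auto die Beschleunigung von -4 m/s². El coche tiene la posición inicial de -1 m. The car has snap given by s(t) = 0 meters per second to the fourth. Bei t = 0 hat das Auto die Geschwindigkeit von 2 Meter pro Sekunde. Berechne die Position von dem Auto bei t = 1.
Um dies zu lösen, müssen wir 4 Stammfunktionen unserer Gleichung für den Snap s(t) = 0 finden. Das Integral von dem Snap, mit j(0) = 0, ergibt den Ruck: j(t) = 0. Durch Integration von dem Ruck und Verwendung der Anfangsbedingung a(0) = -4, erhalten wir a(t) = -4. Das Integral von der Beschleunigung, mit v(0) = 2, ergibt die Geschwindigkeit: v(t) = 2 - 4·t. Das Integral von der Geschwindigkeit ist die Position. Mit x(0) = -1 erhalten wir x(t) = -2·t^2 + 2·t - 1. Wir haben die Position x(t) = -2·t^2 + 2·t - 1. Durch Einsetzen von t = 1: x(1) = -1.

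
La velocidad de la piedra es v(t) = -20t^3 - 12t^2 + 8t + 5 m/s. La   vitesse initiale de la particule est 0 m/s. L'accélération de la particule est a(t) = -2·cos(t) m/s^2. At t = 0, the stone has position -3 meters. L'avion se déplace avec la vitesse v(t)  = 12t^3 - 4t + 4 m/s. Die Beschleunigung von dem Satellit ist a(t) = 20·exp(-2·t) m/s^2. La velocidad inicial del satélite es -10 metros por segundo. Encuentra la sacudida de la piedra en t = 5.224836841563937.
Para resolver esto, necesitamos tomar 2 derivadas de nuestra ecuación de la velocidad v(t) = -20·t^3 - 12·t^2 + 8·t + 5. Tomando d/dt de v(t), encontramos a(t) = -60·t^2 - 24·t + 8. Derivando la aceleración, obtenemos la sacudida: j(t) = -120·t - 24. Tenemos la sacudida j(t) = -120·t - 24. Sustituyendo t = 5.224836841563937: j(5.224836841563937) = -650.980420987672.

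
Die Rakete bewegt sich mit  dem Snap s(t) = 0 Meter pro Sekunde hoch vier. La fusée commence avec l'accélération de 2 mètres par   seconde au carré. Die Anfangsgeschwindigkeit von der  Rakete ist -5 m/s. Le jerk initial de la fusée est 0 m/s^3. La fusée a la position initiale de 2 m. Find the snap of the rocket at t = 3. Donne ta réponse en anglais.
From the given snap equation s(t) = 0, we substitute t = 3 to get s = 0.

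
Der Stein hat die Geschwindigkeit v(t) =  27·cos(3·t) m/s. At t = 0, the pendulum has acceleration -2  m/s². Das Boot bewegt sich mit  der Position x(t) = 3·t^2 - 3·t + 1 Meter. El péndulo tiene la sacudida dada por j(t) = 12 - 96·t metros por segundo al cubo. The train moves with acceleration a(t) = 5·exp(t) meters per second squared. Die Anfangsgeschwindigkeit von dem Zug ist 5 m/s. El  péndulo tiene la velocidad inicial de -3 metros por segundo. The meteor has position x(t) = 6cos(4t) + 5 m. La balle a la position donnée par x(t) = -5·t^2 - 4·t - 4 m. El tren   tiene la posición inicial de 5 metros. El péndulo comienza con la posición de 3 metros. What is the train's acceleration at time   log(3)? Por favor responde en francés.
En utilisant a(t) = 5·exp(t) et en substituant t = log(3), nous trouvons a = 15.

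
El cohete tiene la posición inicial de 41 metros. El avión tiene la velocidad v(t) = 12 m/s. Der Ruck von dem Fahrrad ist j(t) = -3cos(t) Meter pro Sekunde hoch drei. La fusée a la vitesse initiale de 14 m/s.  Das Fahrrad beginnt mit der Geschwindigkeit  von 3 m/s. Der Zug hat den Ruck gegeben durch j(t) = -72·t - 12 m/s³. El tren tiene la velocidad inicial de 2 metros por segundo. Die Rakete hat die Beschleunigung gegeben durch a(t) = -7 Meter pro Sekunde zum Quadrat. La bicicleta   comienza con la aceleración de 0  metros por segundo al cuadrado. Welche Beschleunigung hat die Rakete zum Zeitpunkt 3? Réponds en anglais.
From the given acceleration equation a(t) = -7, we substitute t = 3 to get a = -7.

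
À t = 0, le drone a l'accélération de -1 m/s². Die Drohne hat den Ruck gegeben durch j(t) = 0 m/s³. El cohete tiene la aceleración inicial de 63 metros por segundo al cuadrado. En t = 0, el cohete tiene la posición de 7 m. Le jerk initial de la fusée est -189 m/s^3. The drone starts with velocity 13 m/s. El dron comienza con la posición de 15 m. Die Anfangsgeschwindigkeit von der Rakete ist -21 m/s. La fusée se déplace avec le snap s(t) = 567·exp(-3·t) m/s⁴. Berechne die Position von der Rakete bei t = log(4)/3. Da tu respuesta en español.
Para resolver esto, necesitamos tomar 4 antiderivadas de nuestra ecuación del snap s(t) = 567·exp(-3·t). Integrando el snap y usando la condición inicial j(0) = -189, obtenemos j(t) = -189·exp(-3·t). Integrando la sacudida y usando la condición inicial a(0) = 63, obtenemos a(t) = 63·exp(-3·t). Integrando la aceleración y usando la condición inicial v(0) = -21, obtenemos v(t) = -21·exp(-3·t). Integrando la velocidad y usando la condición inicial x(0) = 7, obtenemos x(t) = 7·exp(-3·t). De la ecuación de la posición x(t) = 7·exp(-3·t), sustituimos t = log(4)/3 para obtener x = 7/4.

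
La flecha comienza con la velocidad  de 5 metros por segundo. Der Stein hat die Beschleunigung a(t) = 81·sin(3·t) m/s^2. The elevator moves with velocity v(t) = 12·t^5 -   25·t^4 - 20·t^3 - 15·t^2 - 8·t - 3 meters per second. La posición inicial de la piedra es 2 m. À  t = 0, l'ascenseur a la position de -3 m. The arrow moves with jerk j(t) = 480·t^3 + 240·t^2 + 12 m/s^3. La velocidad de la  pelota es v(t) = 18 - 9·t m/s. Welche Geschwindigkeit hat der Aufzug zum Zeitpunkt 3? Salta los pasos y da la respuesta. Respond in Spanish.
En t = 3, v = 189.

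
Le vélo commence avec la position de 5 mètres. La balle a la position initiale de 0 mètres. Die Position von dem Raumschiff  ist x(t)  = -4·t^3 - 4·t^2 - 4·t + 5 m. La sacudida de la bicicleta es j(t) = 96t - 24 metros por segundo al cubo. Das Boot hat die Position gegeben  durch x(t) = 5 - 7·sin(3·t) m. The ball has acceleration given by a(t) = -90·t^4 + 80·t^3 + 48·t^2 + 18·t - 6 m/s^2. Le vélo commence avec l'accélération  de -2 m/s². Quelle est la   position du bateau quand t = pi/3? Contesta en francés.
De l'équation de la position x(t) = 5 - 7·sin(3·t), nous substituons t = pi/3 pour obtenir x = 5.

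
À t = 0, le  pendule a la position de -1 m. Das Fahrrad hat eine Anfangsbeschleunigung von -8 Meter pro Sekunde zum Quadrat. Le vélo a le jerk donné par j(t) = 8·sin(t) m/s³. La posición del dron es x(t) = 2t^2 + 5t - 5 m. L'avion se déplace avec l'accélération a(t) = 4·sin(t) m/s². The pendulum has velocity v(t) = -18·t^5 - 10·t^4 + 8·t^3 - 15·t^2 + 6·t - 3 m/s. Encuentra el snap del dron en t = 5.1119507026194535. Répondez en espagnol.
Partiendo de la posición x(t) = 2·t^2 + 5·t - 5, tomamos 4 derivadas. La derivada de la posición da la velocidad: v(t) = 4·t + 5. Derivando la velocidad, obtenemos la aceleración: a(t) = 4. Derivando la aceleración, obtenemos la sacudida: j(t) = 0. Tomando d/dt de j(t), encontramos s(t) = 0. Usando s(t) = 0 y sustituyendo t = 5.1119507026194535, encontramos s = 0.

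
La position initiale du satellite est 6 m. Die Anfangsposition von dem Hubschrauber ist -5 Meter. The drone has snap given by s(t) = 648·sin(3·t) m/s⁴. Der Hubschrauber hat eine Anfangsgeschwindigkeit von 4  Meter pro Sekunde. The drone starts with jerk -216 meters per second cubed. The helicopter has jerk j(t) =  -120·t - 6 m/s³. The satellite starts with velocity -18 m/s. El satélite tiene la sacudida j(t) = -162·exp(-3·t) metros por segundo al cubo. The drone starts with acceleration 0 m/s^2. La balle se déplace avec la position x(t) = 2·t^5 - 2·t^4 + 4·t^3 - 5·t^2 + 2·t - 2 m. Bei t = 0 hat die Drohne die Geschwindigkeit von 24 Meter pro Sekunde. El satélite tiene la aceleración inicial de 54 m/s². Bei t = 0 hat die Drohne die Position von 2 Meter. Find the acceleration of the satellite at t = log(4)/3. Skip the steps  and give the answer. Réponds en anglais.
At t = log(4)/3, a = 27/2.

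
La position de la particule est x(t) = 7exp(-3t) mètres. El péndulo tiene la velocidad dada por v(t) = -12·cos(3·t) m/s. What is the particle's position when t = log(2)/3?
Using x(t) = 7·exp(-3·t) and substituting t = log(2)/3, we find x = 7/2.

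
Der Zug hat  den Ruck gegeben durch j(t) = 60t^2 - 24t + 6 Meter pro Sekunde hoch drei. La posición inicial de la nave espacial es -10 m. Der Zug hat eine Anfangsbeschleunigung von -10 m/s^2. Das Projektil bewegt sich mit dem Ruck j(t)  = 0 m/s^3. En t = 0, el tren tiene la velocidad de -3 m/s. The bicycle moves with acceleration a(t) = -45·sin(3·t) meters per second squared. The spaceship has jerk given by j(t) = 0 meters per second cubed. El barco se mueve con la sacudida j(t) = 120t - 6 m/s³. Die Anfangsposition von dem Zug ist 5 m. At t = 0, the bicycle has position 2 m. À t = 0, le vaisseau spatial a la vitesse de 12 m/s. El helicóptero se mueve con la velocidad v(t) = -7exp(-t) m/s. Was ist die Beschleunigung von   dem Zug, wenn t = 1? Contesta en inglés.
We must find the integral of our jerk equation j(t) = 60·t^2 - 24·t + 6 1 time. The integral of jerk is acceleration. Using a(0) = -10, we get a(t) = 20·t^3 - 12·t^2 + 6·t - 10. From the given acceleration equation a(t) = 20·t^3 - 12·t^2 + 6·t - 10, we substitute t = 1 to get a = 4.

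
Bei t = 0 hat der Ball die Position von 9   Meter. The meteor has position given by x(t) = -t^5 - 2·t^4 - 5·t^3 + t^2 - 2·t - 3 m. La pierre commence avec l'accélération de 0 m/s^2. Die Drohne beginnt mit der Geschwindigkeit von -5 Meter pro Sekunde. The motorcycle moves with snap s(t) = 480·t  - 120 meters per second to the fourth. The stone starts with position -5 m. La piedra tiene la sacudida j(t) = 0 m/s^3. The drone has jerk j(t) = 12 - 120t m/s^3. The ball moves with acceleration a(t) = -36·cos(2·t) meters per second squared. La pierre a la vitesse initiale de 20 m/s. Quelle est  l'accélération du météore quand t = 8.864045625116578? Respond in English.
We must differentiate our position equation x(t) = -t^5 - 2·t^4 - 5·t^3 + t^2 - 2·t - 3 2 times. Differentiating position, we get velocity: v(t) = -5·t^4 - 8·t^3 - 15·t^2 + 2·t - 2. Differentiating velocity, we get acceleration: a(t) = -20·t^3 - 24·t^2 - 30·t + 2. Using a(t) = -20·t^3 - 24·t^2 - 30·t + 2 and substituting t = 8.864045625116578, we find a = -16078.8253042825.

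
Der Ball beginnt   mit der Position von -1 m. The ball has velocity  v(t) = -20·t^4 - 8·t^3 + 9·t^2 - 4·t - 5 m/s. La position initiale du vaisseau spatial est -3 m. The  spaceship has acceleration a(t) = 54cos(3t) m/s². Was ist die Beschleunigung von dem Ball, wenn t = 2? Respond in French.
Nous devons dériver notre équation de la vitesse v(t) = -20·t^4 - 8·t^3 + 9·t^2 - 4·t - 5 1 fois. En dérivant la vitesse, nous obtenons l'accélération: a(t) = -80·t^3 - 24·t^2 + 18·t - 4. Nous avons l'accélération a(t) = -80·t^3 - 24·t^2 + 18·t - 4. En substituant t = 2: a(2) = -704.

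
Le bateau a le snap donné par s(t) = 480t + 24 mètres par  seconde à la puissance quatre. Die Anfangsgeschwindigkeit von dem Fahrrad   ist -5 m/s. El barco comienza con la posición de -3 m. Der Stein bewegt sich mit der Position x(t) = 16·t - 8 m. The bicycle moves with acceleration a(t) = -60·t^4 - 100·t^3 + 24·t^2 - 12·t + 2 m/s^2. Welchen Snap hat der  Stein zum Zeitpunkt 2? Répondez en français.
En partant de la position x(t) = 16·t - 8, nous prenons 4 dérivées. La dérivée de la position donne la vitesse: v(t) = 16. En prenant d/dt de v(t), nous trouvons a(t) = 0. En prenant d/dt de a(t), nous trouvons j(t) = 0. En dérivant le jerk, nous obtenons le snap: s(t) = 0. Nous avons le snap s(t) = 0. En substituant t = 2: s(2) = 0.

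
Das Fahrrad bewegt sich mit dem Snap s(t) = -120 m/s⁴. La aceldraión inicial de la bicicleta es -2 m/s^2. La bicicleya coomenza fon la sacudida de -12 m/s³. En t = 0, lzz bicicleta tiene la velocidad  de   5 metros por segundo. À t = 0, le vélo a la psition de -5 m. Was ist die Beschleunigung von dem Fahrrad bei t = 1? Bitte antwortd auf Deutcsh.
Wir müssen unsere Gleichung für den Snap s(t) = -120 2-mal integrieren. Das Integral von dem Snap, mit j(0) = -12, ergibt den Ruck: j(t) = -120·t - 12. Die Stammfunktion von dem Ruck ist die Beschleunigung. Mit a(0) = -2 erhalten wir a(t) = -60·t^2 - 12·t - 2. Aus der Gleichung für die Beschleunigung a(t) = -60·t^2 - 12·t - 2, setzen wir t = 1 ein und erhalten a = -74.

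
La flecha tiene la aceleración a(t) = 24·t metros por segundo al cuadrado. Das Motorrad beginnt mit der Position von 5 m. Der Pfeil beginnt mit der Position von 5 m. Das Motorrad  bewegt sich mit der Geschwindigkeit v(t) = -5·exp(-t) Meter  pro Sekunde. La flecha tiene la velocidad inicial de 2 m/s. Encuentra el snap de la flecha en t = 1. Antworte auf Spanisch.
Debemos derivar nuestra ecuación de la aceleración a(t) = 24·t 2 veces. Tomando d/dt de a(t), encontramos j(t) = 24. La derivada de la sacudida da el snap: s(t) = 0. De la ecuación del snap s(t) = 0, sustituimos t = 1 para obtener s = 0.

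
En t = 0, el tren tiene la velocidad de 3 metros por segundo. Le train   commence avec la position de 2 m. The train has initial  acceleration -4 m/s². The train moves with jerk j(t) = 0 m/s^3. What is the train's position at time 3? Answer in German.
Wir müssen unsere Gleichung für den Ruck j(t) = 0 3-mal integrieren. Mit ∫j(t)dt und Anwendung von a(0) = -4, finden wir a(t) = -4. Durch Integration von der Beschleunigung und Verwendung der Anfangsbedingung v(0) = 3, erhalten wir v(t) = 3 - 4·t. Die Stammfunktion von der Geschwindigkeit, mit x(0) = 2, ergibt die Position: x(t) = -2·t^2 + 3·t + 2. Mit x(t) = -2·t^2 + 3·t + 2 und Einsetzen von t = 3, finden wir x = -7.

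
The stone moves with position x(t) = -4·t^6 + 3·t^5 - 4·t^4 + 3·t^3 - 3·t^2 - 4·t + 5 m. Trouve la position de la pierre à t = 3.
Nous avons la position x(t) = -4·t^6 + 3·t^5 - 4·t^4 + 3·t^3 - 3·t^2 - 4·t + 5. En substituant t = 3: x(3) = -2464.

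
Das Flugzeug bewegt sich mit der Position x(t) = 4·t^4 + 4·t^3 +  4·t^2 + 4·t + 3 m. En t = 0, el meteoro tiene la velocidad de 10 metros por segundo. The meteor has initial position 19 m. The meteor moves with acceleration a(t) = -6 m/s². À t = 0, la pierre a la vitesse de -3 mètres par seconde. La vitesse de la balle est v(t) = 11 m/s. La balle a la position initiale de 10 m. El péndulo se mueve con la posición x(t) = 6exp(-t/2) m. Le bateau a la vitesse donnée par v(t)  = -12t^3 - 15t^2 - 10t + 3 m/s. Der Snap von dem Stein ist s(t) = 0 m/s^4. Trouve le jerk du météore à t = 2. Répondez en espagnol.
Para resolver esto, necesitamos tomar 1 derivada de nuestra ecuación de la aceleración a(t) = -6. La derivada de la aceleración da la sacudida: j(t) = 0. De la ecuación de la sacudida j(t) = 0, sustituimos t = 2 para obtener j = 0.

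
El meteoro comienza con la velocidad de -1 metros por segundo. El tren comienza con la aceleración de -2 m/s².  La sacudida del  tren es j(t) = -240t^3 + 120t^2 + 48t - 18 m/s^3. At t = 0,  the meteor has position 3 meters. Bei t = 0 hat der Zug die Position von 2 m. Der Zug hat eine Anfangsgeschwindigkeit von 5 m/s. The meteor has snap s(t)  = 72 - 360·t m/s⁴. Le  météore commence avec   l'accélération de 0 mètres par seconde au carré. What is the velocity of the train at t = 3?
Starting from jerk j(t) = -240·t^3 + 120·t^2 + 48·t - 18, we take 2 antiderivatives. Taking ∫j(t)dt and applying a(0) = -2, we find a(t) = -60·t^4 + 40·t^3 + 24·t^2 - 18·t - 2. Finding the antiderivative of a(t) and using v(0) = 5: v(t) = -12·t^5 + 10·t^4 + 8·t^3 - 9·t^2 - 2·t + 5. We have velocity v(t) = -12·t^5 + 10·t^4 + 8·t^3 - 9·t^2 - 2·t + 5. Substituting t = 3: v(3) = -1972.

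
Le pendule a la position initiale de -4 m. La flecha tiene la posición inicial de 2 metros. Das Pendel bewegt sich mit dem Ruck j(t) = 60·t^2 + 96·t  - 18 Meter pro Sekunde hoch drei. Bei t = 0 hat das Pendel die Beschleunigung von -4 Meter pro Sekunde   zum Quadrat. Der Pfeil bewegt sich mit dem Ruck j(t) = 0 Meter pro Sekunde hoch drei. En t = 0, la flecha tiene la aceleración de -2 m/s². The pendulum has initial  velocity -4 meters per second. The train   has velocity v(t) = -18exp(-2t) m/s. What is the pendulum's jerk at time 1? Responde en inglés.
Using j(t) = 60·t^2 + 96·t - 18 and substituting t = 1, we find j = 138.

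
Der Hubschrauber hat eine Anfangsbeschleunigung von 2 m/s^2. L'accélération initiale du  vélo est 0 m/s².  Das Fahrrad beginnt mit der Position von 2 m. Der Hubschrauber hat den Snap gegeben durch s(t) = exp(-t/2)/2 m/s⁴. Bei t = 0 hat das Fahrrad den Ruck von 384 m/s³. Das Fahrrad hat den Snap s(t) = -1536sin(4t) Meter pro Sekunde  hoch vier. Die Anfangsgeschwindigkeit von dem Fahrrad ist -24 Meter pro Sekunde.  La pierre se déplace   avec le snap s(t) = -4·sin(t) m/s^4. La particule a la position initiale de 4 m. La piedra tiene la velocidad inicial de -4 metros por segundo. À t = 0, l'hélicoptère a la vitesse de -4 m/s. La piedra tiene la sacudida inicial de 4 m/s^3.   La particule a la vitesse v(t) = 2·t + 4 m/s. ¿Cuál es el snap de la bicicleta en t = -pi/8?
Tenemos el snap s(t) = -1536·sin(4·t). Sustituyendo t = -pi/8: s(-pi/8) = 1536.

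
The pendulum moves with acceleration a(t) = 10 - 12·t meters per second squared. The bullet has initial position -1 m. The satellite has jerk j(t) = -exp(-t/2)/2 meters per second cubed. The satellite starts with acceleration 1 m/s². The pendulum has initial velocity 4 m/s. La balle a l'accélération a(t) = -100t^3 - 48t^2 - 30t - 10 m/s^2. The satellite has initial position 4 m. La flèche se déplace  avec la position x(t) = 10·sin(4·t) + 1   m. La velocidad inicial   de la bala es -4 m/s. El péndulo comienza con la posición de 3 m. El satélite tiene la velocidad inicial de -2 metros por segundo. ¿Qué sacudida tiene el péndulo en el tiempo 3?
Partiendo de la aceleración a(t) = 10 - 12·t, tomamos 1 derivada. Derivando la aceleración, obtenemos la sacudida: j(t) = -12. De la ecuación de la sacudida j(t) = -12, sustituimos t = 3 para obtener j = -12.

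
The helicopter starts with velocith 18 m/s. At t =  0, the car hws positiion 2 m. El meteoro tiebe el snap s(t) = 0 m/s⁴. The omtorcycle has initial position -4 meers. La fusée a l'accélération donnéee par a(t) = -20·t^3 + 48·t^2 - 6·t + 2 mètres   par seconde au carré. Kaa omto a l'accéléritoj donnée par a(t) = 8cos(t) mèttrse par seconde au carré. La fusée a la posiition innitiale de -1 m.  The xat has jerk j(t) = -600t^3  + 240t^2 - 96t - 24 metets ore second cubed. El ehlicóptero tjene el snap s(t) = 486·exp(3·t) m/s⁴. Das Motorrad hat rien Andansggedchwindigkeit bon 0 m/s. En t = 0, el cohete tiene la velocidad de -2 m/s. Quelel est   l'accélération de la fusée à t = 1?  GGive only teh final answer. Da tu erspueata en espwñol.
La respuesta es 24.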